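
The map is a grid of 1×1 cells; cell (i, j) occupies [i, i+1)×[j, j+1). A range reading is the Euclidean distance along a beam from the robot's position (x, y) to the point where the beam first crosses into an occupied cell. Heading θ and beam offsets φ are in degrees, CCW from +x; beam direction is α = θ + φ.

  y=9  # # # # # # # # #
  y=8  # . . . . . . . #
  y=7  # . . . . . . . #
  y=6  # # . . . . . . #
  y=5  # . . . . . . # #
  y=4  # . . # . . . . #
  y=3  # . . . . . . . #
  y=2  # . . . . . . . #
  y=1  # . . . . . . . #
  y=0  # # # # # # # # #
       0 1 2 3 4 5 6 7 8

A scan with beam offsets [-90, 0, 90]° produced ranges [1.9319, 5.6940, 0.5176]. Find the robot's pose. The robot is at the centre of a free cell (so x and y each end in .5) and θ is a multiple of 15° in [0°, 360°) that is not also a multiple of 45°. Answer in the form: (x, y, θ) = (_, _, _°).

(x, y, θ) = (2.5, 8.5, 345°)

Enumerate (i+0.5, j+0.5, θ) over the 53 free cells and 16 admissible headings. For each, cast all 3 beams and compare to the given ranges.
  (7.5, 1.5, 330°): beam 1 = 0.5774 ≠ 1.9319 ✗
  (2.5, 3.5, 300°): beam 1 = 1.7321 ≠ 1.9319 ✗
  (2.5, 3.5, 60°): beam 1 = 5.0000 ≠ 1.9319 ✗
  …
  (2.5, 8.5, 345°): r_1=1.9319, r_2=5.6940, r_3=0.5176 — all match ✓
Unique over the lattice → pose = (2.5, 8.5, 345°).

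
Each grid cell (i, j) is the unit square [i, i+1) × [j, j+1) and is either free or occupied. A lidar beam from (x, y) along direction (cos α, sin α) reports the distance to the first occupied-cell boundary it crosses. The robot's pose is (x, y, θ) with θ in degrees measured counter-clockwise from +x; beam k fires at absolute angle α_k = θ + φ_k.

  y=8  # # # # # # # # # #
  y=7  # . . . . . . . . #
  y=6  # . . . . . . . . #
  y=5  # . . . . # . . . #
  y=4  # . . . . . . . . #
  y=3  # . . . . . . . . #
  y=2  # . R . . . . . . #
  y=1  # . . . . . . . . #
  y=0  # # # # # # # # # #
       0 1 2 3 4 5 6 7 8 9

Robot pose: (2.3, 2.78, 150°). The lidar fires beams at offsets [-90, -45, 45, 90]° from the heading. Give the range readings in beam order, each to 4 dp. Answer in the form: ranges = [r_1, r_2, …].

ranges = [6.0275, 5.0228, 1.3459, 2.0554]

beam 1: φ=-90°, α=60°
  dir = (cos 60°, sin 60°) = (0.5000, 0.8660); from cell (2,2)
  next x-line at t=1.4000, next y-line at t=0.2540; Δt_x=2.0000, Δt_y=1.1547
    y: enter (2,3) at t=0.2540
    x: enter (3,3) at t=1.4000
    y: enter (3,4) at t=1.4087
    y: enter (3,5) at t=2.5634
    x: enter (4,5) at t=3.4000
    y: enter (4,6) at t=3.7181
    y: enter (4,7) at t=4.8728
    x: enter (5,7) at t=5.4000
    y: enter (5,8) at t=6.0275 ← occupied
  → r_1 = 6.0275
beam 2: φ=-45°, α=105°
  dir = (cos 105°, sin 105°) = (-0.2588, 0.9659); from cell (2,2)
  next x-line at t=1.1591, next y-line at t=0.2278; Δt_x=3.8637, Δt_y=1.0353
    y: enter (2,3) at t=0.2278
    x: enter (1,3) at t=1.1591
    y: enter (1,4) at t=1.2630
    y: enter (1,5) at t=2.2983
    y: enter (1,6) at t=3.3336
    y: enter (1,7) at t=4.3689
    x: enter (0,7) at t=5.0228 ← occupied
  → r_2 = 5.0228
beam 3: φ=45°, α=195°
  dir = (cos 195°, sin 195°) = (-0.9659, -0.2588); from cell (2,2)
  next x-line at t=0.3106, next y-line at t=3.0137; Δt_x=1.0353, Δt_y=3.8637
    x: enter (1,2) at t=0.3106
    x: enter (0,2) at t=1.3459 ← occupied
  → r_3 = 1.3459
beam 4: φ=90°, α=240°
  dir = (cos 240°, sin 240°) = (-0.5000, -0.8660); from cell (2,2)
  next x-line at t=0.6000, next y-line at t=0.9007; Δt_x=2.0000, Δt_y=1.1547
    x: enter (1,2) at t=0.6000
    y: enter (1,1) at t=0.9007
    y: enter (1,0) at t=2.0554 ← occupied
  → r_4 = 2.0554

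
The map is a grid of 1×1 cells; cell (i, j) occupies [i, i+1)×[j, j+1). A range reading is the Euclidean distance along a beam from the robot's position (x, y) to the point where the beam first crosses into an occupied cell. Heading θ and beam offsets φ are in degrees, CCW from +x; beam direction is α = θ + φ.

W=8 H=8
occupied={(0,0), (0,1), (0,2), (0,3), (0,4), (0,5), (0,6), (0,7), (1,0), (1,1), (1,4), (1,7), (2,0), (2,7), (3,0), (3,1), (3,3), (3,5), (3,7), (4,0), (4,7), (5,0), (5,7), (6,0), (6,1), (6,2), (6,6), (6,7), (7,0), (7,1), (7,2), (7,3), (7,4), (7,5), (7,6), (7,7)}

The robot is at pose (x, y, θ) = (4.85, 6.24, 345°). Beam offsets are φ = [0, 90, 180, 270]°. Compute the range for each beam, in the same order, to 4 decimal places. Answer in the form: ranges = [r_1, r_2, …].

ranges = [2.2258, 0.7868, 2.9364, 3.2841]

beam 1: φ=0°, α=345°
  dir = (cos 345°, sin 345°) = (0.9659, -0.2588); from cell (4,6)
  next x-line at t=0.1553, next y-line at t=0.9273; Δt_x=1.0353, Δt_y=3.8637
    x: enter (5,6) at t=0.1553
    y: enter (5,5) at t=0.9273
    x: enter (6,5) at t=1.1906
    x: enter (7,5) at t=2.2258 ← occupied
  → r_1 = 2.2258
beam 2: φ=90°, α=75°
  dir = (cos 75°, sin 75°) = (0.2588, 0.9659); from cell (4,6)
  next x-line at t=0.5796, next y-line at t=0.7868; Δt_x=3.8637, Δt_y=1.0353
    x: enter (5,6) at t=0.5796
    y: enter (5,7) at t=0.7868 ← occupied
  → r_2 = 0.7868
beam 3: φ=180°, α=165°
  dir = (cos 165°, sin 165°) = (-0.9659, 0.2588); from cell (4,6)
  next x-line at t=0.8800, next y-line at t=2.9364; Δt_x=1.0353, Δt_y=3.8637
    x: enter (3,6) at t=0.8800
    x: enter (2,6) at t=1.9153
    y: enter (2,7) at t=2.9364 ← occupied
  → r_3 = 2.9364
beam 4: φ=270°, α=255°
  dir = (cos 255°, sin 255°) = (-0.2588, -0.9659); from cell (4,6)
  next x-line at t=3.2841, next y-line at t=0.2485; Δt_x=3.8637, Δt_y=1.0353
    y: enter (4,5) at t=0.2485
    y: enter (4,4) at t=1.2837
    y: enter (4,3) at t=2.3190
    x: enter (3,3) at t=3.2841 ← occupied
  → r_4 = 3.2841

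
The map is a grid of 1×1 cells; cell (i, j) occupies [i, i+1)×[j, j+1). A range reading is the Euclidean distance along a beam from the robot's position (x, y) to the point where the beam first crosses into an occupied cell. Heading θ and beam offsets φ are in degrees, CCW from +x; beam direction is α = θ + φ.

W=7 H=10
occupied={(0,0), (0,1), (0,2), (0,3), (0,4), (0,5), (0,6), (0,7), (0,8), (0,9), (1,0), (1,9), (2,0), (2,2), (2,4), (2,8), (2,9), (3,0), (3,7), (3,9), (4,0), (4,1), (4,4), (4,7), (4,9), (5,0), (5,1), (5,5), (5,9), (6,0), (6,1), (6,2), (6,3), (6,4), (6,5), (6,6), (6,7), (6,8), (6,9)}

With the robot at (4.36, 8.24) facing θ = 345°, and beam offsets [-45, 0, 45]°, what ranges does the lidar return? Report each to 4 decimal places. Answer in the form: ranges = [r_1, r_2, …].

ranges = [0.2771, 1.6979, 1.5200]

beam 1: φ=-45°, α=300°
  cosα=0.5000 sinα=-0.8660 | (4,8) | tMaxX 1.2800 tMaxY 0.2771 | tΔX 2.0000 tΔY 1.1547
    t=0.2771 [y] (4,7) — stop
  → r_1 = 0.2771
beam 2: φ=0°, α=345°
  cosα=0.9659 sinα=-0.2588 | (4,8) | tMaxX 0.6626 tMaxY 0.9273 | tΔX 1.0353 tΔY 3.8637
    t=0.6626 [x] (5,8)
    t=0.9273 [y] (5,7)
    t=1.6979 [x] (6,7) — stop
  → r_2 = 1.6979
beam 3: φ=45°, α=30°
  cosα=0.8660 sinα=0.5000 | (4,8) | tMaxX 0.7390 tMaxY 1.5200 | tΔX 1.1547 tΔY 2.0000
    t=0.7390 [x] (5,8)
    t=1.5200 [y] (5,9) — stop
  → r_3 = 1.5200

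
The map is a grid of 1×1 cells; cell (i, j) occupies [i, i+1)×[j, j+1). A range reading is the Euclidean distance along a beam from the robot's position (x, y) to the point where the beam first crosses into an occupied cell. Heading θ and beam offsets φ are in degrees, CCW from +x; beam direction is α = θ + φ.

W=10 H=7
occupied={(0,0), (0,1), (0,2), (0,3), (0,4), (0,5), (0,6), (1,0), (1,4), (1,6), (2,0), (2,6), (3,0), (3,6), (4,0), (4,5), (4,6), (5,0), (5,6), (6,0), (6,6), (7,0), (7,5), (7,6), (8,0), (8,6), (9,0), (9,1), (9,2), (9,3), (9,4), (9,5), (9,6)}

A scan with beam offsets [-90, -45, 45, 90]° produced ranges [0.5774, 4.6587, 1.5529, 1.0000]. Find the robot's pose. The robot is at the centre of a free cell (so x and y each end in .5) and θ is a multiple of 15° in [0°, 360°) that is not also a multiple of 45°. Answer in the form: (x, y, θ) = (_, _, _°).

Enumerate (i+0.5, j+0.5, θ) over the 37 free cells and 16 admissible headings. For each, cast all 4 beams and compare to the given ranges.
  (3.5, 3.5, 150°): beam 1 = 1.7321 ≠ 0.5774 ✗
  (3.5, 1.5, 150°): beam 1 = 5.1962 ≠ 0.5774 ✗
  (4.5, 3.5, 210°): beam 1 = 2.8868 ≠ 0.5774 ✗
  (2.5, 1.5, 285°): beam 1 = 1.5529 ≠ 0.5774 ✗
  …
  (5.5, 5.5, 300°): r_1=0.5774, r_2=4.6587, r_3=1.5529, r_4=1.0000 — all match ✓
Only this pose fits every beam.

(x, y, θ) = (5.5, 5.5, 300°)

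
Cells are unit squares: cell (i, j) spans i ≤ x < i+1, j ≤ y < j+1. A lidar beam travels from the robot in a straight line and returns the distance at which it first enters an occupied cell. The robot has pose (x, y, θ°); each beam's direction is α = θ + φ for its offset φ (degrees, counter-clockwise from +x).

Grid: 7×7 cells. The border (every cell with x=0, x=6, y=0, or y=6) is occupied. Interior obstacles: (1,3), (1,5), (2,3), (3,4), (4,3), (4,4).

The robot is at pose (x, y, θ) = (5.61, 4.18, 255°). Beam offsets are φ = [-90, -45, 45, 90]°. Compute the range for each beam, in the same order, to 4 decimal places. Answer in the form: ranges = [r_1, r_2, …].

ranges = [0.6315, 0.7044, 0.7800, 0.4038]

beam 1: φ=-90°, α=165°
  direction (-0.9659, 0.2588); cell (5,4); t to first gridline: x 0.6315, y 3.1682 (then +1.0353 / +3.8637)
    (4,4) via x @ 0.6315  # hit
  → r_1 = 0.6315
beam 2: φ=-45°, α=210°
  direction (-0.8660, -0.5000); cell (5,4); t to first gridline: x 0.7044, y 0.3600 (then +1.1547 / +2.0000)
    (5,3) via y @ 0.3600
    (4,3) via x @ 0.7044  # hit
  → r_2 = 0.7044
beam 3: φ=45°, α=300°
  direction (0.5000, -0.8660); cell (5,4); t to first gridline: x 0.7800, y 0.2078 (then +2.0000 / +1.1547)
    (5,3) via y @ 0.2078
    (6,3) via x @ 0.7800  # hit
  → r_3 = 0.7800
beam 4: φ=90°, α=345°
  direction (0.9659, -0.2588); cell (5,4); t to first gridline: x 0.4038, y 0.6955 (then +1.0353 / +3.8637)
    (6,4) via x @ 0.4038  # hit
  → r_4 = 0.4038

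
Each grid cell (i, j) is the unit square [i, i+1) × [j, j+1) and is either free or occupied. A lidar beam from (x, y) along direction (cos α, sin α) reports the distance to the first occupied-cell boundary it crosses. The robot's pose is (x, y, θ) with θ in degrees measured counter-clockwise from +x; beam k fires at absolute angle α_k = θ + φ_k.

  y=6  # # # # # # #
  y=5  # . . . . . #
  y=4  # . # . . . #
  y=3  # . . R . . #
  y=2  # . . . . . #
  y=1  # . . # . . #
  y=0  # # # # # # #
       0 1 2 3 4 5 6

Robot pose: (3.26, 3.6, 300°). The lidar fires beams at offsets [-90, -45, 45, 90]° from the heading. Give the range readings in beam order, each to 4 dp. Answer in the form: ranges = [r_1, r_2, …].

ranges = [2.6096, 2.6917, 2.8367, 3.1639]

beam 1: φ=-90°, α=210°
  cosα=-0.8660 sinα=-0.5000 | (3,3) | tMaxX 0.3002 tMaxY 1.2000 | tΔX 1.1547 tΔY 2.0000
    t=0.3002 [x] (2,3)
    t=1.2000 [y] (2,2)
    t=1.4549 [x] (1,2)
    t=2.6096 [x] (0,2) — stop
  → r_1 = 2.6096
beam 2: φ=-45°, α=255°
  cosα=-0.2588 sinα=-0.9659 | (3,3) | tMaxX 1.0046 tMaxY 0.6212 | tΔX 3.8637 tΔY 1.0353
    t=0.6212 [y] (3,2)
    t=1.0046 [x] (2,2)
    t=1.6564 [y] (2,1)
    t=2.6917 [y] (2,0) — stop
  → r_2 = 2.6917
beam 3: φ=45°, α=345°
  cosα=0.9659 sinα=-0.2588 | (3,3) | tMaxX 0.7661 tMaxY 2.3182 | tΔX 1.0353 tΔY 3.8637
    t=0.7661 [x] (4,3)
    t=1.8014 [x] (5,3)
    t=2.3182 [y] (5,2)
    t=2.8367 [x] (6,2) — stop
  → r_3 = 2.8367
beam 4: φ=90°, α=30°
  cosα=0.8660 sinα=0.5000 | (3,3) | tMaxX 0.8545 tMaxY 0.8000 | tΔX 1.1547 tΔY 2.0000
    t=0.8000 [y] (3,4)
    t=0.8545 [x] (4,4)
    t=2.0092 [x] (5,4)
    t=2.8000 [y] (5,5)
    t=3.1639 [x] (6,5) — stop
  → r_4 = 3.1639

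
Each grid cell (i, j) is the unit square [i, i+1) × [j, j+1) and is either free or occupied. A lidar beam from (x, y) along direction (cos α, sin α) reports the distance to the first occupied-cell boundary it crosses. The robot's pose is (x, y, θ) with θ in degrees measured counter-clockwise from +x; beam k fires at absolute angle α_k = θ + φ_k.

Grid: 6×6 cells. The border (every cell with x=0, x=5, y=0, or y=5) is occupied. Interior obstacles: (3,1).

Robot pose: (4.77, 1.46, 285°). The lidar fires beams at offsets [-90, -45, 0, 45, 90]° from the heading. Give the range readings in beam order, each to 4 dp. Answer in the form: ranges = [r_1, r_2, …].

beam 1: φ=-90°, α=195°
  dir = (cos 195°, sin 195°) = (-0.9659, -0.2588); from cell (4,1)
  next x-line at t=0.7972, next y-line at t=1.7773; Δt_x=1.0353, Δt_y=3.8637
    x: enter (3,1) at t=0.7972 ← occupied
  → r_1 = 0.7972
beam 2: φ=-45°, α=240°
  dir = (cos 240°, sin 240°) = (-0.5000, -0.8660); from cell (4,1)
  next x-line at t=1.5400, next y-line at t=0.5312; Δt_x=2.0000, Δt_y=1.1547
    y: enter (4,0) at t=0.5312 ← occupied
  → r_2 = 0.5312
beam 3: φ=0°, α=285°
  dir = (cos 285°, sin 285°) = (0.2588, -0.9659); from cell (4,1)
  next x-line at t=0.8887, next y-line at t=0.4762; Δt_x=3.8637, Δt_y=1.0353
    y: enter (4,0) at t=0.4762 ← occupied
  → r_3 = 0.4762
beam 4: φ=45°, α=330°
  dir = (cos 330°, sin 330°) = (0.8660, -0.5000); from cell (4,1)
  next x-line at t=0.2656, next y-line at t=0.9200; Δt_x=1.1547, Δt_y=2.0000
    x: enter (5,1) at t=0.2656 ← occupied
  → r_4 = 0.2656
beam 5: φ=90°, α=15°
  dir = (cos 15°, sin 15°) = (0.9659, 0.2588); from cell (4,1)
  next x-line at t=0.2381, next y-line at t=2.0864; Δt_x=1.0353, Δt_y=3.8637
    x: enter (5,1) at t=0.2381 ← occupied
  → r_5 = 0.2381

ranges = [0.7972, 0.5312, 0.4762, 0.2656, 0.2381]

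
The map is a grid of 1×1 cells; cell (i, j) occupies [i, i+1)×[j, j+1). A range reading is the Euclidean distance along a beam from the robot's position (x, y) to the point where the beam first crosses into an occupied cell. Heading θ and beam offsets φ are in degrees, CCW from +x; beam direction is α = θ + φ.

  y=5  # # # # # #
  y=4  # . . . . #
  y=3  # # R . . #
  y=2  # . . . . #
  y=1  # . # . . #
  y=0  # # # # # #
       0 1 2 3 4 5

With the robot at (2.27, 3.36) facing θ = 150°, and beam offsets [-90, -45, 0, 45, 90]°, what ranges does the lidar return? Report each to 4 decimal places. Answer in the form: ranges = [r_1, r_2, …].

beam 1: φ=-90°, α=60°
  d=(0.5000,0.8660)  start (2,3)  tX=1.4600 tY=0.7390  stride 1/|dx|=2.0000 1/|dy|=1.1547
    cross y-line → (2,4), t=0.7390
    cross x-line → (3,4), t=1.4600
    cross y-line → (3,5), t=1.8937 (wall)
  → r_1 = 1.8937
beam 2: φ=-45°, α=105°
  d=(-0.2588,0.9659)  start (2,3)  tX=1.0432 tY=0.6626  stride 1/|dx|=3.8637 1/|dy|=1.0353
    cross y-line → (2,4), t=0.6626
    cross x-line → (1,4), t=1.0432
    cross y-line → (1,5), t=1.6979 (wall)
  → r_2 = 1.6979
beam 3: φ=0°, α=150°
  d=(-0.8660,0.5000)  start (2,3)  tX=0.3118 tY=1.2800  stride 1/|dx|=1.1547 1/|dy|=2.0000
    cross x-line → (1,3), t=0.3118 (wall)
  → r_3 = 0.3118
beam 4: φ=45°, α=195°
  d=(-0.9659,-0.2588)  start (2,3)  tX=0.2795 tY=1.3909  stride 1/|dx|=1.0353 1/|dy|=3.8637
    cross x-line → (1,3), t=0.2795 (wall)
  → r_4 = 0.2795
beam 5: φ=90°, α=240°
  d=(-0.5000,-0.8660)  start (2,3)  tX=0.5400 tY=0.4157  stride 1/|dx|=2.0000 1/|dy|=1.1547
    cross y-line → (2,2), t=0.4157
    cross x-line → (1,2), t=0.5400
    cross y-line → (1,1), t=1.5704
    cross x-line → (0,1), t=2.5400 (wall)
  → r_5 = 2.5400

ranges = [1.8937, 1.6979, 0.3118, 0.2795, 2.5400]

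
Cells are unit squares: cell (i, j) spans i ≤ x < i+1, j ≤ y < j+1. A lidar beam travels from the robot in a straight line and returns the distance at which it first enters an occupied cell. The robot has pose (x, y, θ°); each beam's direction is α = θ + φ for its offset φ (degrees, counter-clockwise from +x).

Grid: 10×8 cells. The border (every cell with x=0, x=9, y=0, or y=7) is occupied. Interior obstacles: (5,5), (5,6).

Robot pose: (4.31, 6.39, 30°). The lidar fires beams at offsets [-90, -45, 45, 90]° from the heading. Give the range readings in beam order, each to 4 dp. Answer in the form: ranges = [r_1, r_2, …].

beam 1: φ=-90°, α=300°
  dir = (cos 300°, sin 300°) = (0.5000, -0.8660); from cell (4,6)
  next x-line at t=1.3800, next y-line at t=0.4503; Δt_x=2.0000, Δt_y=1.1547
    y: enter (4,5) at t=0.4503
    x: enter (5,5) at t=1.3800 ← occupied
  → r_1 = 1.3800
beam 2: φ=-45°, α=345°
  dir = (cos 345°, sin 345°) = (0.9659, -0.2588); from cell (4,6)
  next x-line at t=0.7143, next y-line at t=1.5068; Δt_x=1.0353, Δt_y=3.8637
    x: enter (5,6) at t=0.7143 ← occupied
  → r_2 = 0.7143
beam 3: φ=45°, α=75°
  dir = (cos 75°, sin 75°) = (0.2588, 0.9659); from cell (4,6)
  next x-line at t=2.6660, next y-line at t=0.6315; Δt_x=3.8637, Δt_y=1.0353
    y: enter (4,7) at t=0.6315 ← occupied
  → r_3 = 0.6315
beam 4: φ=90°, α=120°
  dir = (cos 120°, sin 120°) = (-0.5000, 0.8660); from cell (4,6)
  next x-line at t=0.6200, next y-line at t=0.7044; Δt_x=2.0000, Δt_y=1.1547
    x: enter (3,6) at t=0.6200
    y: enter (3,7) at t=0.7044 ← occupied
  → r_4 = 0.7044

ranges = [1.3800, 0.7143, 0.6315, 0.7044]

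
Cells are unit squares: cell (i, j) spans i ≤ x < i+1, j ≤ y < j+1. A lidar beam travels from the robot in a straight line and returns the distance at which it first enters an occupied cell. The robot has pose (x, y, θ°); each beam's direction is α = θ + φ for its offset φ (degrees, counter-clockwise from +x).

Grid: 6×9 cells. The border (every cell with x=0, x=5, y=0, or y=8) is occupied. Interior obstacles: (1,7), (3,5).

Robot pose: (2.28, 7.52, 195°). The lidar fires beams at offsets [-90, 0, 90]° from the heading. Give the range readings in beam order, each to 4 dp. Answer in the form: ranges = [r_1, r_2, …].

beam 1: φ=-90°, α=105°
  d=(-0.2588,0.9659)  start (2,7)  tX=1.0818 tY=0.4969  stride 1/|dx|=3.8637 1/|dy|=1.0353
    cross y-line → (2,8), t=0.4969 (wall)
  → r_1 = 0.4969
beam 2: φ=0°, α=195°
  d=(-0.9659,-0.2588)  start (2,7)  tX=0.2899 tY=2.0091  stride 1/|dx|=1.0353 1/|dy|=3.8637
    cross x-line → (1,7), t=0.2899 (wall)
  → r_2 = 0.2899
beam 3: φ=90°, α=285°
  d=(0.2588,-0.9659)  start (2,7)  tX=2.7819 tY=0.5383  stride 1/|dx|=3.8637 1/|dy|=1.0353
    cross y-line → (2,6), t=0.5383
    cross y-line → (2,5), t=1.5736
    cross y-line → (2,4), t=2.6089
    cross x-line → (3,4), t=2.7819
    cross y-line → (3,3), t=3.6442
    cross y-line → (3,2), t=4.6794
    cross y-line → (3,1), t=5.7147
    cross x-line → (4,1), t=6.6456
    cross y-line → (4,0), t=6.7500 (wall)
  → r_3 = 6.7500

ranges = [0.4969, 0.2899, 6.7500]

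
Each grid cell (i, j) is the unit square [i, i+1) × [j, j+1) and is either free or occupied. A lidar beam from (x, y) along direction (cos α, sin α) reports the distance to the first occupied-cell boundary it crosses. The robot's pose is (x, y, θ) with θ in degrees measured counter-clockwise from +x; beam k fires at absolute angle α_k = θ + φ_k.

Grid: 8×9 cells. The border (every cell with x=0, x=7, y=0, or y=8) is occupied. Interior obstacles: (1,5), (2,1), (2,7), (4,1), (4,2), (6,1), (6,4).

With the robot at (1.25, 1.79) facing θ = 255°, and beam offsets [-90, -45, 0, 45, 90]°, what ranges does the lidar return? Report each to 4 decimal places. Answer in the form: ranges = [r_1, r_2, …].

ranges = [0.2588, 0.2887, 0.8179, 0.9122, 0.7765]

beam 1: φ=-90°, α=165°
  dir = (cos 165°, sin 165°) = (-0.9659, 0.2588); from cell (1,1)
  next x-line at t=0.2588, next y-line at t=0.8114; Δt_x=1.0353, Δt_y=3.8637
    x: enter (0,1) at t=0.2588 ← occupied
  → r_1 = 0.2588
beam 2: φ=-45°, α=210°
  dir = (cos 210°, sin 210°) = (-0.8660, -0.5000); from cell (1,1)
  next x-line at t=0.2887, next y-line at t=1.5800; Δt_x=1.1547, Δt_y=2.0000
    x: enter (0,1) at t=0.2887 ← occupied
  → r_2 = 0.2887
beam 3: φ=0°, α=255°
  dir = (cos 255°, sin 255°) = (-0.2588, -0.9659); from cell (1,1)
  next x-line at t=0.9659, next y-line at t=0.8179; Δt_x=3.8637, Δt_y=1.0353
    y: enter (1,0) at t=0.8179 ← occupied
  → r_3 = 0.8179
beam 4: φ=45°, α=300°
  dir = (cos 300°, sin 300°) = (0.5000, -0.8660); from cell (1,1)
  next x-line at t=1.5000, next y-line at t=0.9122; Δt_x=2.0000, Δt_y=1.1547
    y: enter (1,0) at t=0.9122 ← occupied
  → r_4 = 0.9122
beam 5: φ=90°, α=345°
  dir = (cos 345°, sin 345°) = (0.9659, -0.2588); from cell (1,1)
  next x-line at t=0.7765, next y-line at t=3.0523; Δt_x=1.0353, Δt_y=3.8637
    x: enter (2,1) at t=0.7765 ← occupied
  → r_5 = 0.7765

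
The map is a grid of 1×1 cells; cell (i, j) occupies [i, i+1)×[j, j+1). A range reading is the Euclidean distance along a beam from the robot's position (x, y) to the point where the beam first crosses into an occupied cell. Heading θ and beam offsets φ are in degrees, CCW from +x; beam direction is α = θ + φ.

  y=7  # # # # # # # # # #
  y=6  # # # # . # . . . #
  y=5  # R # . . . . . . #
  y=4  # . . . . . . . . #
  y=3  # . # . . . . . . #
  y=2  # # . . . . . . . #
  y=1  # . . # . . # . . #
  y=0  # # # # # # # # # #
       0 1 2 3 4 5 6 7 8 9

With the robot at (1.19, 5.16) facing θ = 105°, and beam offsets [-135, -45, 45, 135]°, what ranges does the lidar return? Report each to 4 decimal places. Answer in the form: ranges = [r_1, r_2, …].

ranges = [6.3200, 0.9699, 0.2194, 0.3800]

beam 1: φ=-135°, α=330°
  direction (0.8660, -0.5000); cell (1,5); t to first gridline: x 0.9353, y 0.3200 (then +1.1547 / +2.0000)
    (1,4) via y @ 0.3200
    (2,4) via x @ 0.9353
    (3,4) via x @ 2.0900
    (3,3) via y @ 2.3200
    (4,3) via x @ 3.2447
    (4,2) via y @ 4.3200
    (5,2) via x @ 4.3994
    (6,2) via x @ 5.5541
    (6,1) via y @ 6.3200  # hit
  → r_1 = 6.3200
beam 2: φ=-45°, α=60°
  direction (0.5000, 0.8660); cell (1,5); t to first gridline: x 1.6200, y 0.9699 (then +2.0000 / +1.1547)
    (1,6) via y @ 0.9699  # hit
  → r_2 = 0.9699
beam 3: φ=45°, α=150°
  direction (-0.8660, 0.5000); cell (1,5); t to first gridline: x 0.2194, y 1.6800 (then +1.1547 / +2.0000)
    (0,5) via x @ 0.2194  # hit
  → r_3 = 0.2194
beam 4: φ=135°, α=240°
  direction (-0.5000, -0.8660); cell (1,5); t to first gridline: x 0.3800, y 0.1848 (then +2.0000 / +1.1547)
    (1,4) via y @ 0.1848
    (0,4) via x @ 0.3800  # hit
  → r_4 = 0.3800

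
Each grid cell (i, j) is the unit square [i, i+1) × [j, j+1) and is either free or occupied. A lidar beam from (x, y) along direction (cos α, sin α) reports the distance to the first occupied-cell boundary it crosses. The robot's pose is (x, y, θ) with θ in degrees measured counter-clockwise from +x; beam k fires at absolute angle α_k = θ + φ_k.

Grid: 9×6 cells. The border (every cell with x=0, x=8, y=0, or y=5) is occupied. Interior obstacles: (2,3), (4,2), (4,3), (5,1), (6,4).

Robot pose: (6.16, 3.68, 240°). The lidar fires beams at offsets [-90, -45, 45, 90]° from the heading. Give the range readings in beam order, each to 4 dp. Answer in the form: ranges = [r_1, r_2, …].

ranges = [2.6400, 1.2009, 2.7745, 2.1246]

beam 1: φ=-90°, α=150°
  cosα=-0.8660 sinα=0.5000 | (6,3) | tMaxX 0.1848 tMaxY 0.6400 | tΔX 1.1547 tΔY 2.0000
    t=0.1848 [x] (5,3)
    t=0.6400 [y] (5,4)
    t=1.3395 [x] (4,4)
    t=2.4942 [x] (3,4)
    t=2.6400 [y] (3,5) — stop
  → r_1 = 2.6400
beam 2: φ=-45°, α=195°
  cosα=-0.9659 sinα=-0.2588 | (6,3) | tMaxX 0.1656 tMaxY 2.6273 | tΔX 1.0353 tΔY 3.8637
    t=0.1656 [x] (5,3)
    t=1.2009 [x] (4,3) — stop
  → r_2 = 1.2009
beam 3: φ=45°, α=285°
  cosα=0.2588 sinα=-0.9659 | (6,3) | tMaxX 3.2455 tMaxY 0.7040 | tΔX 3.8637 tΔY 1.0353
    t=0.7040 [y] (6,2)
    t=1.7393 [y] (6,1)
    t=2.7745 [y] (6,0) — stop
  → r_3 = 2.7745
beam 4: φ=90°, α=330°
  cosα=0.8660 sinα=-0.5000 | (6,3) | tMaxX 0.9699 tMaxY 1.3600 | tΔX 1.1547 tΔY 2.0000
    t=0.9699 [x] (7,3)
    t=1.3600 [y] (7,2)
    t=2.1246 [x] (8,2) — stop
  → r_4 = 2.1246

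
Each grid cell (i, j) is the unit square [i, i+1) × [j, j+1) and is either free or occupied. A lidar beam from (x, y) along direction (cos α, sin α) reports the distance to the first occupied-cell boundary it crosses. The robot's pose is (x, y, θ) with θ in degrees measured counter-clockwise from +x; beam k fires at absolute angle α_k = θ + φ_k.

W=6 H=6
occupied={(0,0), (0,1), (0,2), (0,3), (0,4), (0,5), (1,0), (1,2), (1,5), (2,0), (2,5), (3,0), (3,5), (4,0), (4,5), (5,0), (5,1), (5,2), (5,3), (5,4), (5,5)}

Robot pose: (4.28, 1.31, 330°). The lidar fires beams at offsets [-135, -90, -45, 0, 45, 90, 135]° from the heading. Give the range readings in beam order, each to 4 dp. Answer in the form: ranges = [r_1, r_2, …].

beam 1: φ=-135°, α=195°
  cosα=-0.9659 sinα=-0.2588 | (4,1) | tMaxX 0.2899 tMaxY 1.1977 | tΔX 1.0353 tΔY 3.8637
    t=0.2899 [x] (3,1)
    t=1.1977 [y] (3,0) — stop
  → r_1 = 1.1977
beam 2: φ=-90°, α=240°
  cosα=-0.5000 sinα=-0.8660 | (4,1) | tMaxX 0.5600 tMaxY 0.3580 | tΔX 2.0000 tΔY 1.1547
    t=0.3580 [y] (4,0) — stop
  → r_2 = 0.3580
beam 3: φ=-45°, α=285°
  cosα=0.2588 sinα=-0.9659 | (4,1) | tMaxX 2.7819 tMaxY 0.3209 | tΔX 3.8637 tΔY 1.0353
    t=0.3209 [y] (4,0) — stop
  → r_3 = 0.3209
beam 4: φ=0°, α=330°
  cosα=0.8660 sinα=-0.5000 | (4,1) | tMaxX 0.8314 tMaxY 0.6200 | tΔX 1.1547 tΔY 2.0000
    t=0.6200 [y] (4,0) — stop
  → r_4 = 0.6200
beam 5: φ=45°, α=15°
  cosα=0.9659 sinα=0.2588 | (4,1) | tMaxX 0.7454 tMaxY 2.6660 | tΔX 1.0353 tΔY 3.8637
    t=0.7454 [x] (5,1) — stop
  → r_5 = 0.7454
beam 6: φ=90°, α=60°
  cosα=0.5000 sinα=0.8660 | (4,1) | tMaxX 1.4400 tMaxY 0.7967 | tΔX 2.0000 tΔY 1.1547
    t=0.7967 [y] (4,2)
    t=1.4400 [x] (5,2) — stop
  → r_6 = 1.4400
beam 7: φ=135°, α=105°
  cosα=-0.2588 sinα=0.9659 | (4,1) | tMaxX 1.0818 tMaxY 0.7143 | tΔX 3.8637 tΔY 1.0353
    t=0.7143 [y] (4,2)
    t=1.0818 [x] (3,2)
    t=1.7496 [y] (3,3)
    t=2.7849 [y] (3,4)
    t=3.8202 [y] (3,5) — stop
  → r_7 = 3.8202

ranges = [1.1977, 0.3580, 0.3209, 0.6200, 0.7454, 1.4400, 3.8202]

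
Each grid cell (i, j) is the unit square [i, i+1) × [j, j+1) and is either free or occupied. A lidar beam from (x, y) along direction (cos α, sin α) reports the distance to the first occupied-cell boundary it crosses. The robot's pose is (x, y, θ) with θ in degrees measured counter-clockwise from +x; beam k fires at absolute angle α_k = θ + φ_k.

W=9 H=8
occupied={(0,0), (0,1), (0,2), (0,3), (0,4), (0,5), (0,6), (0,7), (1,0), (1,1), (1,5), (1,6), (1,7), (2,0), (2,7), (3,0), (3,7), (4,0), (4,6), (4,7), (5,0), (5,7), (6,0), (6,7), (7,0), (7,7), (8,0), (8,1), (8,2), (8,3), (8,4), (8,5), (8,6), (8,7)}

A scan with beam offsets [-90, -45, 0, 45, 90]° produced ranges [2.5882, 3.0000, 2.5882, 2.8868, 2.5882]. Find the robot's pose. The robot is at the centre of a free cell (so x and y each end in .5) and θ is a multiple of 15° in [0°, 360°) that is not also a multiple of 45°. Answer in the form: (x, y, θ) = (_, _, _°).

(x, y, θ) = (3.5, 3.5, 165°)

Candidates: 38 free-cell centres × 16 headings = 608 poses. Raycast each; keep the one whose scan matches to 4 dp.
  (6.5, 5.5, 105°): beam 1 = 1.5529 ≠ 2.5882 ✗
  (4.5, 1.5, 60°): beam 1 = 1.0000 ≠ 2.5882 ✗
  (6.5, 5.5, 255°): beam 1 = 1.9319 ≠ 2.5882 ✗
  …
  (3.5, 3.5, 165°): r_1=2.5882, r_2=3.0000, r_3=2.5882, r_4=2.8868, r_5=2.5882 — all match ✓
No second candidate reproduces the full scan.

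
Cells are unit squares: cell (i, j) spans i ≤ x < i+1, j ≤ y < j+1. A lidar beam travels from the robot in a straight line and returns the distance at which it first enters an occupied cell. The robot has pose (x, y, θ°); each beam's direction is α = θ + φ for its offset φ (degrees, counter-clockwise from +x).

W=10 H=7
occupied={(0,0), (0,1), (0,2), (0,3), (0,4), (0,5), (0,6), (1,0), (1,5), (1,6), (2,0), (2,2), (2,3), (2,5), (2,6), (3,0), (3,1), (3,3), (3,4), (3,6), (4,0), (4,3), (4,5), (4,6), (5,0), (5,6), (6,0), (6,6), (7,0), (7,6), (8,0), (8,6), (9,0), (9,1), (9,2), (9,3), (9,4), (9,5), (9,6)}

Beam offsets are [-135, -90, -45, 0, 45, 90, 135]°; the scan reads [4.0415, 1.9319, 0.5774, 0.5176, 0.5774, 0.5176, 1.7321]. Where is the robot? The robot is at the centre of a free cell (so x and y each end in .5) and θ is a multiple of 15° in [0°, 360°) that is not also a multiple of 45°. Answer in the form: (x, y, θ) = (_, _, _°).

(x, y, θ) = (5.5, 5.5, 105°)

Candidates: 31 free-cell centres × 16 headings = 496 poses. Raycast each; keep the one whose scan matches to 4 dp.
  (5.5, 5.5, 75°): beam 1 = 5.1962 ≠ 4.0415 ✗
  (7.5, 5.5, 285°): beam 1 = 1.0000 ≠ 4.0415 ✗
  (4.5, 1.5, 165°): beam 1 = 5.1962 ≠ 4.0415 ✗
  …
  (5.5, 5.5, 105°): r_1=4.0415, r_2=1.9319, r_3=0.5774, r_4=0.5176, r_5=0.5774, r_6=0.5176, r_7=1.7321 — all match ✓
No second candidate reproduces the full scan.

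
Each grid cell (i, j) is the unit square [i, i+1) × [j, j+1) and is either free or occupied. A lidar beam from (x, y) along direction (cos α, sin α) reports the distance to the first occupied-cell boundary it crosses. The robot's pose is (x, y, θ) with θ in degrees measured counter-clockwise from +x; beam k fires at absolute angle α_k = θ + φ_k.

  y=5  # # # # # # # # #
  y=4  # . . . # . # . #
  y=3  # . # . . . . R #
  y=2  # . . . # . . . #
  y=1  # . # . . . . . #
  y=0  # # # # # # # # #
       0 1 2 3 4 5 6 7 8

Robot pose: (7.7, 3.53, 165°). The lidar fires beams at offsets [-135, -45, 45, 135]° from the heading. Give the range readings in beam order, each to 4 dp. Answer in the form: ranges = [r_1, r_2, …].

ranges = [0.3464, 1.4000, 5.0600, 0.6000]

beam 1: φ=-135°, α=30°
  cosα=0.8660 sinα=0.5000 | (7,3) | tMaxX 0.3464 tMaxY 0.9400 | tΔX 1.1547 tΔY 2.0000
    t=0.3464 [x] (8,3) — stop
  → r_1 = 0.3464
beam 2: φ=-45°, α=120°
  cosα=-0.5000 sinα=0.8660 | (7,3) | tMaxX 1.4000 tMaxY 0.5427 | tΔX 2.0000 tΔY 1.1547
    t=0.5427 [y] (7,4)
    t=1.4000 [x] (6,4) — stop
  → r_2 = 1.4000
beam 3: φ=45°, α=210°
  cosα=-0.8660 sinα=-0.5000 | (7,3) | tMaxX 0.8083 tMaxY 1.0600 | tΔX 1.1547 tΔY 2.0000
    t=0.8083 [x] (6,3)
    t=1.0600 [y] (6,2)
    t=1.9630 [x] (5,2)
    t=3.0600 [y] (5,1)
    t=3.1177 [x] (4,1)
    t=4.2724 [x] (3,1)
    t=5.0600 [y] (3,0) — stop
  → r_3 = 5.0600
beam 4: φ=135°, α=300°
  cosα=0.5000 sinα=-0.8660 | (7,3) | tMaxX 0.6000 tMaxY 0.6120 | tΔX 2.0000 tΔY 1.1547
    t=0.6000 [x] (8,3) — stop
  → r_4 = 0.6000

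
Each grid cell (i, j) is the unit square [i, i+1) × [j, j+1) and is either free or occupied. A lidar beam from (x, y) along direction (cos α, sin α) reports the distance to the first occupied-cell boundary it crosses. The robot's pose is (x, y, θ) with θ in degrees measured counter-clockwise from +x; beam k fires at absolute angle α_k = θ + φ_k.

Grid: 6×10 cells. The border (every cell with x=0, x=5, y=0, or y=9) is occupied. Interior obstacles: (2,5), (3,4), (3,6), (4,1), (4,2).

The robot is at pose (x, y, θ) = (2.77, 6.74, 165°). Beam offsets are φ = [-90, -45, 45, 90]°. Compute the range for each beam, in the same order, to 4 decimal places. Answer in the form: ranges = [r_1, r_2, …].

ranges = [2.3397, 2.6096, 2.0438, 0.7661]

beam 1: φ=-90°, α=75°
  direction (0.2588, 0.9659); cell (2,6); t to first gridline: x 0.8887, y 0.2692 (then +3.8637 / +1.0353)
    (2,7) via y @ 0.2692
    (3,7) via x @ 0.8887
    (3,8) via y @ 1.3044
    (3,9) via y @ 2.3397  # hit
  → r_1 = 2.3397
beam 2: φ=-45°, α=120°
  direction (-0.5000, 0.8660); cell (2,6); t to first gridline: x 1.5400, y 0.3002 (then +2.0000 / +1.1547)
    (2,7) via y @ 0.3002
    (2,8) via y @ 1.4549
    (1,8) via x @ 1.5400
    (1,9) via y @ 2.6096  # hit
  → r_2 = 2.6096
beam 3: φ=45°, α=210°
  direction (-0.8660, -0.5000); cell (2,6); t to first gridline: x 0.8891, y 1.4800 (then +1.1547 / +2.0000)
    (1,6) via x @ 0.8891
    (1,5) via y @ 1.4800
    (0,5) via x @ 2.0438  # hit
  → r_3 = 2.0438
beam 4: φ=90°, α=255°
  direction (-0.2588, -0.9659); cell (2,6); t to first gridline: x 2.9751, y 0.7661 (then +3.8637 / +1.0353)
    (2,5) via y @ 0.7661  # hit
  → r_4 = 0.7661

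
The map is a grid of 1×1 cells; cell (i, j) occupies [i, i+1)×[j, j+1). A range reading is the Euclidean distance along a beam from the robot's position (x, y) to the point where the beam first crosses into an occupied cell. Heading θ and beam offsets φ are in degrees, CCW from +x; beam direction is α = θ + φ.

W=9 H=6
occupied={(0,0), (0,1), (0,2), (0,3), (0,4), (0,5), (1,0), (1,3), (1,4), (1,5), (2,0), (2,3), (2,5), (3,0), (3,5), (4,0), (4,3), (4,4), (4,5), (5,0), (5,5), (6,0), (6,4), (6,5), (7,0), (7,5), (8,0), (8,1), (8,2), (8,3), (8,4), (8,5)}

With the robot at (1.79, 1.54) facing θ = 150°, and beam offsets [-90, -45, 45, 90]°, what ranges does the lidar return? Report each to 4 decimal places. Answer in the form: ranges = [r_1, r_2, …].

ranges = [1.6859, 1.5115, 0.8179, 0.6235]

beam 1: φ=-90°, α=60°
  d=(0.5000,0.8660)  start (1,1)  tX=0.4200 tY=0.5312  stride 1/|dx|=2.0000 1/|dy|=1.1547
    cross x-line → (2,1), t=0.4200
    cross y-line → (2,2), t=0.5312
    cross y-line → (2,3), t=1.6859 (wall)
  → r_1 = 1.6859
beam 2: φ=-45°, α=105°
  d=(-0.2588,0.9659)  start (1,1)  tX=3.0523 tY=0.4762  stride 1/|dx|=3.8637 1/|dy|=1.0353
    cross y-line → (1,2), t=0.4762
    cross y-line → (1,3), t=1.5115 (wall)
  → r_2 = 1.5115
beam 3: φ=45°, α=195°
  d=(-0.9659,-0.2588)  start (1,1)  tX=0.8179 tY=2.0864  stride 1/|dx|=1.0353 1/|dy|=3.8637
    cross x-line → (0,1), t=0.8179 (wall)
  → r_3 = 0.8179
beam 4: φ=90°, α=240°
  d=(-0.5000,-0.8660)  start (1,1)  tX=1.5800 tY=0.6235  stride 1/|dx|=2.0000 1/|dy|=1.1547
    cross y-line → (1,0), t=0.6235 (wall)
  → r_4 = 0.6235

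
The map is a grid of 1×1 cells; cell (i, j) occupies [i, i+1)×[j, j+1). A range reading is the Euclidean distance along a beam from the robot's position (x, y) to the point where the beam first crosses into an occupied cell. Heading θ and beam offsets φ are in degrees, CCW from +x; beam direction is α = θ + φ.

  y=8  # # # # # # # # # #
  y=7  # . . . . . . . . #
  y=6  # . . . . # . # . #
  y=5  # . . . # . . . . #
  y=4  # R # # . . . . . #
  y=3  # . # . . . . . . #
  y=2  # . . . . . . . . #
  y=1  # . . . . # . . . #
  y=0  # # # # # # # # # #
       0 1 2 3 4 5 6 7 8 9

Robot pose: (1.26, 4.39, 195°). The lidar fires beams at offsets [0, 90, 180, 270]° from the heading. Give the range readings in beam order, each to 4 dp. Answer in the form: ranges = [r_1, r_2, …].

ranges = [0.2692, 3.5096, 0.7661, 1.0046]

beam 1: φ=0°, α=195°
  d=(-0.9659,-0.2588)  start (1,4)  tX=0.2692 tY=1.5068  stride 1/|dx|=1.0353 1/|dy|=3.8637
    cross x-line → (0,4), t=0.2692 (wall)
  → r_1 = 0.2692
beam 2: φ=90°, α=285°
  d=(0.2588,-0.9659)  start (1,4)  tX=2.8591 tY=0.4038  stride 1/|dx|=3.8637 1/|dy|=1.0353
    cross y-line → (1,3), t=0.4038
    cross y-line → (1,2), t=1.4390
    cross y-line → (1,1), t=2.4743
    cross x-line → (2,1), t=2.8591
    cross y-line → (2,0), t=3.5096 (wall)
  → r_2 = 3.5096
beam 3: φ=180°, α=15°
  d=(0.9659,0.2588)  start (1,4)  tX=0.7661 tY=2.3569  stride 1/|dx|=1.0353 1/|dy|=3.8637
    cross x-line → (2,4), t=0.7661 (wall)
  → r_3 = 0.7661
beam 4: φ=270°, α=105°
  d=(-0.2588,0.9659)  start (1,4)  tX=1.0046 tY=0.6315  stride 1/|dx|=3.8637 1/|dy|=1.0353
    cross y-line → (1,5), t=0.6315
    cross x-line → (0,5), t=1.0046 (wall)
  → r_4 = 1.0046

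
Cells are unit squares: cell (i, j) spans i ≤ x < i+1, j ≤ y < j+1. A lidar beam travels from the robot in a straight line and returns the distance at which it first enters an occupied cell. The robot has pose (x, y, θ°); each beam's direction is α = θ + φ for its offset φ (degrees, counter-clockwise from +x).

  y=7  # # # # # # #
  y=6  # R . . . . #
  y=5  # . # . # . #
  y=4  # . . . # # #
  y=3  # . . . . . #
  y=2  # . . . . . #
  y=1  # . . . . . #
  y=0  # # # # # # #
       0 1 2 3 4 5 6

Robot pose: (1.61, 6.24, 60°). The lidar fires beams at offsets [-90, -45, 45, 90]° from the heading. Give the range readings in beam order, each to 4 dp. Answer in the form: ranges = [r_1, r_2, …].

beam 1: φ=-90°, α=330°
  direction (0.8660, -0.5000); cell (1,6); t to first gridline: x 0.4503, y 0.4800 (then +1.1547 / +2.0000)
    (2,6) via x @ 0.4503
    (2,5) via y @ 0.4800  # hit
  → r_1 = 0.4800
beam 2: φ=-45°, α=15°
  direction (0.9659, 0.2588); cell (1,6); t to first gridline: x 0.4038, y 2.9364 (then +1.0353 / +3.8637)
    (2,6) via x @ 0.4038
    (3,6) via x @ 1.4390
    (4,6) via x @ 2.4743
    (4,7) via y @ 2.9364  # hit
  → r_2 = 2.9364
beam 3: φ=45°, α=105°
  direction (-0.2588, 0.9659); cell (1,6); t to first gridline: x 2.3569, y 0.7868 (then +3.8637 / +1.0353)
    (1,7) via y @ 0.7868  # hit
  → r_3 = 0.7868
beam 4: φ=90°, α=150°
  direction (-0.8660, 0.5000); cell (1,6); t to first gridline: x 0.7044, y 1.5200 (then +1.1547 / +2.0000)
    (0,6) via x @ 0.7044  # hit
  → r_4 = 0.7044

ranges = [0.4800, 2.9364, 0.7868, 0.7044]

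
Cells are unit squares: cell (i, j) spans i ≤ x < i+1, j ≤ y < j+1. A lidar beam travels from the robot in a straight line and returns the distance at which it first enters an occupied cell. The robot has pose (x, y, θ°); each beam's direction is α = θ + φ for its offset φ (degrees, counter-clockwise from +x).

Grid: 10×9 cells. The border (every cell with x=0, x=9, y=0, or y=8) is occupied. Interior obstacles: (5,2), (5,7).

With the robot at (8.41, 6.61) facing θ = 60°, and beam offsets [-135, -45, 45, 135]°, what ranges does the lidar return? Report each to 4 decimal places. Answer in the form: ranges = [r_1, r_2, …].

beam 1: φ=-135°, α=285°
  d=(0.2588,-0.9659)  start (8,6)  tX=2.2796 tY=0.6315  stride 1/|dx|=3.8637 1/|dy|=1.0353
    cross y-line → (8,5), t=0.6315
    cross y-line → (8,4), t=1.6668
    cross x-line → (9,4), t=2.2796 (wall)
  → r_1 = 2.2796
beam 2: φ=-45°, α=15°
  d=(0.9659,0.2588)  start (8,6)  tX=0.6108 tY=1.5068  stride 1/|dx|=1.0353 1/|dy|=3.8637
    cross x-line → (9,6), t=0.6108 (wall)
  → r_2 = 0.6108
beam 3: φ=45°, α=105°
  d=(-0.2588,0.9659)  start (8,6)  tX=1.5841 tY=0.4038  stride 1/|dx|=3.8637 1/|dy|=1.0353
    cross y-line → (8,7), t=0.4038
    cross y-line → (8,8), t=1.4390 (wall)
  → r_3 = 1.4390
beam 4: φ=135°, α=195°
  d=(-0.9659,-0.2588)  start (8,6)  tX=0.4245 tY=2.3569  stride 1/|dx|=1.0353 1/|dy|=3.8637
    cross x-line → (7,6), t=0.4245
    cross x-line → (6,6), t=1.4597
    cross y-line → (6,5), t=2.3569
    cross x-line → (5,5), t=2.4950
    cross x-line → (4,5), t=3.5303
    cross x-line → (3,5), t=4.5656
    cross x-line → (2,5), t=5.6008
    cross y-line → (2,4), t=6.2206
    cross x-line → (1,4), t=6.6361
    cross x-line → (0,4), t=7.6714 (wall)
  → r_4 = 7.6714

ranges = [2.2796, 0.6108, 1.4390, 7.6714]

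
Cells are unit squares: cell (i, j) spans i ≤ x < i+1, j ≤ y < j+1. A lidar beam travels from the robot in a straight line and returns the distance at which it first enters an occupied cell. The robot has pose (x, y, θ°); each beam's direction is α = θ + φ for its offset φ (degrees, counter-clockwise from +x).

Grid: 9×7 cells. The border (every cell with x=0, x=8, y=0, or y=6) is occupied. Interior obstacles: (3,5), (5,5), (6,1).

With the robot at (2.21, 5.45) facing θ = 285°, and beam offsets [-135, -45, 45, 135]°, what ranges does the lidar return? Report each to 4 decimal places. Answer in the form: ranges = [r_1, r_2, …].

ranges = [1.1000, 2.4200, 6.6857, 0.6351]

beam 1: φ=-135°, α=150°
  cosα=-0.8660 sinα=0.5000 | (2,5) | tMaxX 0.2425 tMaxY 1.1000 | tΔX 1.1547 tΔY 2.0000
    t=0.2425 [x] (1,5)
    t=1.1000 [y] (1,6) — stop
  → r_1 = 1.1000
beam 2: φ=-45°, α=240°
  cosα=-0.5000 sinα=-0.8660 | (2,5) | tMaxX 0.4200 tMaxY 0.5196 | tΔX 2.0000 tΔY 1.1547
    t=0.4200 [x] (1,5)
    t=0.5196 [y] (1,4)
    t=1.6743 [y] (1,3)
    t=2.4200 [x] (0,3) — stop
  → r_2 = 2.4200
beam 3: φ=45°, α=330°
  cosα=0.8660 sinα=-0.5000 | (2,5) | tMaxX 0.9122 tMaxY 0.9000 | tΔX 1.1547 tΔY 2.0000
    t=0.9000 [y] (2,4)
    t=0.9122 [x] (3,4)
    t=2.0669 [x] (4,4)
    t=2.9000 [y] (4,3)
    t=3.2216 [x] (5,3)
    t=4.3763 [x] (6,3)
    t=4.9000 [y] (6,2)
    t=5.5310 [x] (7,2)
    t=6.6857 [x] (8,2) — stop
  → r_3 = 6.6857
beam 4: φ=135°, α=60°
  cosα=0.5000 sinα=0.8660 | (2,5) | tMaxX 1.5800 tMaxY 0.6351 | tΔX 2.0000 tΔY 1.1547
    t=0.6351 [y] (2,6) — stop
  → r_4 = 0.6351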